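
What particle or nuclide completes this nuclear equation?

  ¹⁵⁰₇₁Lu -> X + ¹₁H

Conserve mass number: 150 = A + 1, so A = 149.
Conserve atomic number: 71 = Z + 1, so Z = 70.
Z = 70 is ytterbium, so the species is ¹⁴⁹₇₀Yb.

Yb-149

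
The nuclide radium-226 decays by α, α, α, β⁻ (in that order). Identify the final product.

Bi-214

Start: (A, Z) = (226, 88).
After α: (222, 86).
After α: (218, 84).
After α: (214, 82).
After β⁻: (214, 83).
Z = 83 is bismuth.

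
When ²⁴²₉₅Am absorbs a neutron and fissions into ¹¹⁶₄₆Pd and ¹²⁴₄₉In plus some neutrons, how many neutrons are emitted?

Conserve mass number: 243 = 116 + 124 + k, so k = 243 − 240 = 3.
Check atomic number: 95 = 46 + 49 + 0 = 95. ✓

3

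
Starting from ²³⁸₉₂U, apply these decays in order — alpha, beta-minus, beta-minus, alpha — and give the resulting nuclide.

Start: (A, Z) = (238, 92).
After α: (234, 90).
After β⁻: (234, 91).
After β⁻: (234, 92).
After α: (230, 90).
Z = 90 is thorium.

Th-230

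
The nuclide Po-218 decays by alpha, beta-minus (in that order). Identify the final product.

Start: (A, Z) = (218, 84).
After α: (214, 82).
After β⁻: (214, 83).
Z = 83 is bismuth.

Bi-214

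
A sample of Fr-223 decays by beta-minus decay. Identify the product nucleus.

Beta-minus decay: mass number changes by +0, atomic number by +1.
A: 223 = 223; Z: 87 + 1 = 88.
Z = 88 is radium, so the daughter is Ra-223.

Ra-223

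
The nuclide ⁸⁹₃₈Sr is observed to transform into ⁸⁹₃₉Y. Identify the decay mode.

ΔA = 89 − 89 = 0; ΔZ = 39 − 38 = +1.
A is unchanged and Z rises by 1 — a neutron has become a proton (β⁻ decay).

beta-minus decay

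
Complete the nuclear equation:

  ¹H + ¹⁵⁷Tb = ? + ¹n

Dy-157

Conserve mass number: 1 + 157 = A + 1, so A = 157.
Conserve atomic number: 1 + 65 = Z + 0, so Z = 66.
Z = 66 is dysprosium, so the species is ¹⁵⁷Dy.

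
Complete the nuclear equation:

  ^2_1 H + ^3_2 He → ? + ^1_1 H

Conserve mass number: 2 + 3 = A + 1, so A = 4.
Conserve atomic number: 1 + 2 = Z + 1, so Z = 2.
A = 4 and Z = 2 is ^4_2 He — an alpha particle.

He-4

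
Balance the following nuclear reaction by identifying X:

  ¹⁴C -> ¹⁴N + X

Conserve mass number: 14 = 14 + A, so A = 0.
Conserve atomic number: 6 = 7 + Z, so Z = -1.
A = 0 and Z = -1 is e⁻ — a beta-minus particle.

beta-minus particle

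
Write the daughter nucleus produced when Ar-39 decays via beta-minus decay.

K-39

Beta-minus decay: mass number changes by +0, atomic number by +1.
A: 39 = 39; Z: 18 + 1 = 19.
Z = 19 is potassium, so the daughter is K-39.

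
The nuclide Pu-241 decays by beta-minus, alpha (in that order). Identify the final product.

Start: (A, Z) = (241, 94).
After β⁻: (241, 95).
After α: (237, 93).
Z = 93 is neptunium.

Np-237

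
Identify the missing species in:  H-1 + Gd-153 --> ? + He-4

Eu-150

Conserve mass number: 1 + 153 = A + 4, so A = 150.
Conserve atomic number: 1 + 64 = Z + 2, so Z = 63.
Z = 63 is europium, so the species is Eu-150.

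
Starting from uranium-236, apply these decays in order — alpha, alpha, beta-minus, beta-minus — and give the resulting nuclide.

Start: (A, Z) = (236, 92).
After α: (232, 90).
After α: (228, 88).
After β⁻: (228, 89).
After β⁻: (228, 90).
Z = 90 is thorium.

Th-228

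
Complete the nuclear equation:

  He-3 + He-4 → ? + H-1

Conserve mass number: 3 + 4 = A + 1, so A = 6.
Conserve atomic number: 2 + 2 = Z + 1, so Z = 3.
Z = 3 is lithium, so the species is Li-6.

Li-6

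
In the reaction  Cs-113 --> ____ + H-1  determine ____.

Xe-112

Conserve mass number: 113 = A + 1, so A = 112.
Conserve atomic number: 55 = Z + 1, so Z = 54.
Z = 54 is xenon, so the species is Xe-112.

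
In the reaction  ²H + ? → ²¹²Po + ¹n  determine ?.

Conserve mass number: 2 + A = 212 + 1, so A = 211.
Conserve atomic number: 1 + Z = 84 + 0, so Z = 83.
Z = 83 is bismuth, so the species is ²¹¹Bi.

Bi-211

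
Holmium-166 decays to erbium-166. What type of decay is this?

beta-minus decay

ΔA = 166 − 166 = 0; ΔZ = 68 − 67 = +1.
A is unchanged and Z rises by 1 — a neutron has become a proton (β⁻ decay).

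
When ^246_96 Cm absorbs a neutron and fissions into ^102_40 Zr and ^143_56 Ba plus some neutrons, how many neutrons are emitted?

Conserve mass number: 247 = 102 + 143 + k, so k = 247 − 245 = 2.
Check atomic number: 96 = 40 + 56 + 0 = 96. ✓

2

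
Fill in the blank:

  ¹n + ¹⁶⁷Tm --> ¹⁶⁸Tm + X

gamma ray

Conserve mass number: 1 + 167 = 168 + A, so A = 0.
Conserve atomic number: 0 + 69 = 69 + Z, so Z = 0.
A = 0 and Z = 0 is γ — a gamma ray.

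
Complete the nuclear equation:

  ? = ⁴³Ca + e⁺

Conserve mass number: A = 43 + 0, so A = 43.
Conserve atomic number: Z = 20 + 1, so Z = 21.
Z = 21 is scandium, so the species is ⁴³Sc.

Sc-43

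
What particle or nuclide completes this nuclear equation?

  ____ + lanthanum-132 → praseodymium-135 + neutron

Conserve mass number: A + 132 = 135 + 1, so A = 4.
Conserve atomic number: Z + 57 = 59 + 0, so Z = 2.
A = 4 and Z = 2 is helium-4 — an alpha particle.

alpha particle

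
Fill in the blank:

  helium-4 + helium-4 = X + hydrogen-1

Conserve mass number: 4 + 4 = A + 1, so A = 7.
Conserve atomic number: 2 + 2 = Z + 1, so Z = 3.
Z = 3 is lithium, so the species is lithium-7.

Li-7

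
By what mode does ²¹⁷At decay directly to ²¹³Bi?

alpha decay

ΔA = 213 − 217 = -4; ΔZ = 83 − 85 = -2.
A drops by 4 and Z drops by 2 — the signature of alpha emission.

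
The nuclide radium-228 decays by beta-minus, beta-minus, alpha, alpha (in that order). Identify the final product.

Start: (A, Z) = (228, 88).
After β⁻: (228, 89).
After β⁻: (228, 90).
After α: (224, 88).
After α: (220, 86).
Z = 86 is radon.

Rn-220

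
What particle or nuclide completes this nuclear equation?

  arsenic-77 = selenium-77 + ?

beta-minus particle

Conserve mass number: 77 = 77 + A, so A = 0.
Conserve atomic number: 33 = 34 + Z, so Z = -1.
A = 0 and Z = -1 is e⁻ — a beta-minus particle.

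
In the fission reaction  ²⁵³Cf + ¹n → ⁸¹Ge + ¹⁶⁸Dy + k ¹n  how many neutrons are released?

Conserve mass number: 254 = 81 + 168 + k, so k = 254 − 249 = 5.
Check atomic number: 98 = 32 + 66 + 0 = 98. ✓

5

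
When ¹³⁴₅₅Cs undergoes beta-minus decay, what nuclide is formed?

Beta-minus decay: mass number changes by +0, atomic number by +1.
A: 134 = 134; Z: 55 + 1 = 56.
Z = 56 is barium, so the daughter is ¹³⁴₅₆Ba.

Ba-134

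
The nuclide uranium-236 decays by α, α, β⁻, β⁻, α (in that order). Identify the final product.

Ra-224

Start: (A, Z) = (236, 92).
After α: (232, 90).
After α: (228, 88).
After β⁻: (228, 89).
After β⁻: (228, 90).
After α: (224, 88).
Z = 88 is radium.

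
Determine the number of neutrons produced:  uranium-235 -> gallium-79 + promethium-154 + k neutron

2

Conserve mass number: 235 = 79 + 154 + k, so k = 235 − 233 = 2.
Check atomic number: 92 = 31 + 61 + 0 = 92. ✓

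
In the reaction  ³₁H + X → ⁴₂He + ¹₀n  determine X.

deuteron

Conserve mass number: 3 + A = 4 + 1, so A = 2.
Conserve atomic number: 1 + Z = 2 + 0, so Z = 1.
A = 2 and Z = 1 is ²₁H — a deuteron.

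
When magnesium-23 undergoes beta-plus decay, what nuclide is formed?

Beta-plus decay: mass number changes by +0, atomic number by -1.
A: 23 = 23; Z: 12 − 1 = 11.
Z = 11 is sodium, so the daughter is sodium-23.

Na-23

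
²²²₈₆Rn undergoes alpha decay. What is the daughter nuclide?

Po-218

Alpha decay: mass number changes by -4, atomic number by -2.
A: 222 − 4 = 218; Z: 86 − 2 = 84.
Z = 84 is polonium, so the daughter is ²¹⁸₈₄Po.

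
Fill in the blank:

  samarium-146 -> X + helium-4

Conserve mass number: 146 = A + 4, so A = 142.
Conserve atomic number: 62 = Z + 2, so Z = 60.
Z = 60 is neodymium, so the species is neodymium-142.

Nd-142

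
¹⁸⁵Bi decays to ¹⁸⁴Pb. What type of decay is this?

ΔA = 184 − 185 = -1; ΔZ = 82 − 83 = -1.
A drops by 1 and Z drops by 1 — a proton was emitted.

proton emission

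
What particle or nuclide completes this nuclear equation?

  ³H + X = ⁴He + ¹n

deuteron

Conserve mass number: 3 + A = 4 + 1, so A = 2.
Conserve atomic number: 1 + Z = 2 + 0, so Z = 1.
A = 2 and Z = 1 is ²H — a deuteron.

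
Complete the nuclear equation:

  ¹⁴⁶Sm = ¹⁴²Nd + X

Conserve mass number: 146 = 142 + A, so A = 4.
Conserve atomic number: 62 = 60 + Z, so Z = 2.
A = 4 and Z = 2 is ⁴He — an alpha particle.

alpha particle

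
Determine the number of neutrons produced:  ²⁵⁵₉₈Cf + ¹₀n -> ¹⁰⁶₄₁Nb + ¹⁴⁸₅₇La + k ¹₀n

Conserve mass number: 256 = 106 + 148 + k, so k = 256 − 254 = 2.
Check atomic number: 98 = 41 + 57 + 0 = 98. ✓

2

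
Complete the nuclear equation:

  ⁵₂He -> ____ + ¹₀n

Conserve mass number: 5 = A + 1, so A = 4.
Conserve atomic number: 2 = Z + 0, so Z = 2.
A = 4 and Z = 2 is ⁴₂He — an alpha particle.

He-4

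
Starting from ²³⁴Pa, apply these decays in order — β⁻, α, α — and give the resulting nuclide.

Start: (A, Z) = (234, 91).
After β⁻: (234, 92).
After α: (230, 90).
After α: (226, 88).
Z = 88 is radium.

Ra-226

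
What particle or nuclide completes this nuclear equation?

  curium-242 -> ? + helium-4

Conserve mass number: 242 = A + 4, so A = 238.
Conserve atomic number: 96 = Z + 2, so Z = 94.
Z = 94 is plutonium, so the species is plutonium-238.

Pu-238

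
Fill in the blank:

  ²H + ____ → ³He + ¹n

Conserve mass number: 2 + A = 3 + 1, so A = 2.
Conserve atomic number: 1 + Z = 2 + 0, so Z = 1.
A = 2 and Z = 1 is ²H — a deuteron.

deuteron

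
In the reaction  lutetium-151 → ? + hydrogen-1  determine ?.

Conserve mass number: 151 = A + 1, so A = 150.
Conserve atomic number: 71 = Z + 1, so Z = 70.
Z = 70 is ytterbium, so the species is ytterbium-150.

Yb-150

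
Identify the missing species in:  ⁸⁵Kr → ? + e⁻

Conserve mass number: 85 = A + 0, so A = 85.
Conserve atomic number: 36 = Z − 1, so Z = 37.
Z = 37 is rubidium, so the species is ⁸⁵Rb.

Rb-85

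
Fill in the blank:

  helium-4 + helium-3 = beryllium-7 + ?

Conserve mass number: 4 + 3 = 7 + A, so A = 0.
Conserve atomic number: 2 + 2 = 4 + Z, so Z = 0.
A = 0 and Z = 0 is γ — a gamma ray.

gamma ray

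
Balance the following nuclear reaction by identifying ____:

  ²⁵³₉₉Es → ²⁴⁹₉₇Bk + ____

alpha particle

Conserve mass number: 253 = 249 + A, so A = 4.
Conserve atomic number: 99 = 97 + Z, so Z = 2.
A = 4 and Z = 2 is ⁴₂He — an alpha particle.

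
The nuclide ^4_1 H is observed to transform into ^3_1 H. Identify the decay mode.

neutron emission

ΔA = 3 − 4 = -1; ΔZ = 1 − 1 = +0.
A drops by 1 with Z unchanged — a neutron was emitted.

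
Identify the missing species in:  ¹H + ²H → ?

Conserve mass number: 1 + 2 = A, so A = 3.
Conserve atomic number: 1 + 1 = Z, so Z = 2.
Z = 2 is helium, so the species is ³He.

He-3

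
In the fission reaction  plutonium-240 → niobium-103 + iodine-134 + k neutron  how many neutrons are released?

3

Conserve mass number: 240 = 103 + 134 + k, so k = 240 − 237 = 3.
Check atomic number: 94 = 41 + 53 + 0 = 94. ✓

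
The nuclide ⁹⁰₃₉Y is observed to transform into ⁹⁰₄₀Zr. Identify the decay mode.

ΔA = 90 − 90 = 0; ΔZ = 40 − 39 = +1.
A is unchanged and Z rises by 1 — a neutron has become a proton (β⁻ decay).

beta-minus decay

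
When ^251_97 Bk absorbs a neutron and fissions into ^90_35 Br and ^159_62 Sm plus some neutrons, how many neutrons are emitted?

3

Conserve mass number: 252 = 90 + 159 + k, so k = 252 − 249 = 3.
Check atomic number: 97 = 35 + 62 + 0 = 97. ✓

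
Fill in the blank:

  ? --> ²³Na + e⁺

Mg-23

Conserve mass number: A = 23 + 0, so A = 23.
Conserve atomic number: Z = 11 + 1, so Z = 12.
Z = 12 is magnesium, so the species is ²³Mg.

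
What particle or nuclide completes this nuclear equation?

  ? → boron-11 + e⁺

C-11

Conserve mass number: A = 11 + 0, so A = 11.
Conserve atomic number: Z = 5 + 1, so Z = 6.
Z = 6 is carbon, so the species is carbon-11.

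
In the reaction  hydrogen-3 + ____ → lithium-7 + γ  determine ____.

alpha particle

Conserve mass number: 3 + A = 7 + 0, so A = 4.
Conserve atomic number: 1 + Z = 3 + 0, so Z = 2.
A = 4 and Z = 2 is helium-4 — an alpha particle.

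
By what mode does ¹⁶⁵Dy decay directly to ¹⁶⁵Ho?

beta-minus decay

ΔA = 165 − 165 = 0; ΔZ = 67 − 66 = +1.
A is unchanged and Z rises by 1 — a neutron has become a proton (β⁻ decay).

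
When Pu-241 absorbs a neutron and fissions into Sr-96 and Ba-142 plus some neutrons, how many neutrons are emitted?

Conserve mass number: 242 = 96 + 142 + k, so k = 242 − 238 = 4.
Check atomic number: 94 = 38 + 56 + 0 = 94. ✓

4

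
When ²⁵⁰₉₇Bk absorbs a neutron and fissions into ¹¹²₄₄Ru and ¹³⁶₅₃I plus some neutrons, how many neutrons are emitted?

Conserve mass number: 251 = 112 + 136 + k, so k = 251 − 248 = 3.
Check atomic number: 97 = 44 + 53 + 0 = 97. ✓

3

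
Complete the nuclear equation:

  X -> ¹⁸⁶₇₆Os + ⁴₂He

Conserve mass number: A = 186 + 4, so A = 190.
Conserve atomic number: Z = 76 + 2, so Z = 78.
Z = 78 is platinum, so the species is ¹⁹⁰₇₈Pt.

Pt-190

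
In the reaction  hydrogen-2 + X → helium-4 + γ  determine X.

deuteron

Conserve mass number: 2 + A = 4 + 0, so A = 2.
Conserve atomic number: 1 + Z = 2 + 0, so Z = 1.
A = 2 and Z = 1 is hydrogen-2 — a deuteron.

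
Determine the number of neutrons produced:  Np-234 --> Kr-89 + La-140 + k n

Conserve mass number: 234 = 89 + 140 + k, so k = 234 − 229 = 5.
Check atomic number: 93 = 36 + 57 + 0 = 93. ✓

5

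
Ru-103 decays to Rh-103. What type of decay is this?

ΔA = 103 − 103 = 0; ΔZ = 45 − 44 = +1.
A is unchanged and Z rises by 1 — a neutron has become a proton (β⁻ decay).

beta-minus decay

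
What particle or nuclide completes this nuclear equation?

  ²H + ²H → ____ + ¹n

He-3

Conserve mass number: 2 + 2 = A + 1, so A = 3.
Conserve atomic number: 1 + 1 = Z + 0, so Z = 2.
Z = 2 is helium, so the species is ³He.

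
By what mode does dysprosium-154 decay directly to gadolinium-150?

alpha decay

ΔA = 150 − 154 = -4; ΔZ = 64 − 66 = -2.
A drops by 4 and Z drops by 2 — the signature of alpha emission.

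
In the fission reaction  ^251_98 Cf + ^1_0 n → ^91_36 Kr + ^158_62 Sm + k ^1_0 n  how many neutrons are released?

Conserve mass number: 252 = 91 + 158 + k, so k = 252 − 249 = 3.
Check atomic number: 98 = 36 + 62 + 0 = 98. ✓

3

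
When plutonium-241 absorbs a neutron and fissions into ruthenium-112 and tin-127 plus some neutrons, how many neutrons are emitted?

Conserve mass number: 242 = 112 + 127 + k, so k = 242 − 239 = 3.
Check atomic number: 94 = 44 + 50 + 0 = 94. ✓

3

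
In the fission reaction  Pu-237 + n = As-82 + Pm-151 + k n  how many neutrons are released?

Conserve mass number: 238 = 82 + 151 + k, so k = 238 − 233 = 5.
Check atomic number: 94 = 33 + 61 + 0 = 94. ✓

5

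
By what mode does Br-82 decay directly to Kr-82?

ΔA = 82 − 82 = 0; ΔZ = 36 − 35 = +1.
A is unchanged and Z rises by 1 — a neutron has become a proton (β⁻ decay).

beta-minus decay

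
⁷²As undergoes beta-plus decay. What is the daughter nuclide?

Beta-plus decay: mass number changes by +0, atomic number by -1.
A: 72 = 72; Z: 33 − 1 = 32.
Z = 32 is germanium, so the daughter is ⁷²Ge.

Ge-72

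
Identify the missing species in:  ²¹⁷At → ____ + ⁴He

Bi-213

Conserve mass number: 217 = A + 4, so A = 213.
Conserve atomic number: 85 = Z + 2, so Z = 83.
Z = 83 is bismuth, so the species is ²¹³Bi.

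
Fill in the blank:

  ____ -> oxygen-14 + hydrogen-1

F-15

Conserve mass number: A = 14 + 1, so A = 15.
Conserve atomic number: Z = 8 + 1, so Z = 9.
Z = 9 is fluorine, so the species is fluorine-15.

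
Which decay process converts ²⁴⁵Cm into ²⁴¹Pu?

ΔA = 241 − 245 = -4; ΔZ = 94 − 96 = -2.
A drops by 4 and Z drops by 2 — the signature of alpha emission.

alpha decay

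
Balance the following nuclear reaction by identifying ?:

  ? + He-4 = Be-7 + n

alpha particle

Conserve mass number: A + 4 = 7 + 1, so A = 4.
Conserve atomic number: Z + 2 = 4 + 0, so Z = 2.
A = 4 and Z = 2 is He-4 — an alpha particle.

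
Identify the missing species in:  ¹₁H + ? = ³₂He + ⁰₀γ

Conserve mass number: 1 + A = 3 + 0, so A = 2.
Conserve atomic number: 1 + Z = 2 + 0, so Z = 1.
A = 2 and Z = 1 is ²₁H — a deuteron.

deuteron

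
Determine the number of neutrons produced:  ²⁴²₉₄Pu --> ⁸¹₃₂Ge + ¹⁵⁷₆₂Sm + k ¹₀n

4

Conserve mass number: 242 = 81 + 157 + k, so k = 242 − 238 = 4.
Check atomic number: 94 = 32 + 62 + 0 = 94. ✓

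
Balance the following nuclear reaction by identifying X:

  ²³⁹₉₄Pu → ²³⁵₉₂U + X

alpha particle

Conserve mass number: 239 = 235 + A, so A = 4.
Conserve atomic number: 94 = 92 + Z, so Z = 2.
A = 4 and Z = 2 is ⁴₂He — an alpha particle.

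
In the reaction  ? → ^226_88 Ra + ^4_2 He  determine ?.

Th-230

Conserve mass number: A = 226 + 4, so A = 230.
Conserve atomic number: Z = 88 + 2, so Z = 90.
Z = 90 is thorium, so the species is ^230_90 Th.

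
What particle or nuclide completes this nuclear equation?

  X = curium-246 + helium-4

Conserve mass number: A = 246 + 4, so A = 250.
Conserve atomic number: Z = 96 + 2, so Z = 98.
Z = 98 is californium, so the species is californium-250.

Cf-250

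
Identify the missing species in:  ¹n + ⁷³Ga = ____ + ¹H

Conserve mass number: 1 + 73 = A + 1, so A = 73.
Conserve atomic number: 0 + 31 = Z + 1, so Z = 30.
Z = 30 is zinc, so the species is ⁷³Zn.

Zn-73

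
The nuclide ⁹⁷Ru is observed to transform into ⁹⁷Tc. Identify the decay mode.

beta-plus decay or electron capture

ΔA = 97 − 97 = 0; ΔZ = 43 − 44 = -1.
A is unchanged and Z drops by 1 — a proton has become a neutron (β⁺ emission or electron capture).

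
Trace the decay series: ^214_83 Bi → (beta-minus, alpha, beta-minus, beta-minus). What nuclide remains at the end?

Start: (A, Z) = (214, 83).
After β⁻: (214, 84).
After α: (210, 82).
After β⁻: (210, 83).
After β⁻: (210, 84).
Z = 84 is polonium.

Po-210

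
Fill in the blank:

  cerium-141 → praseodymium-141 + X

Conserve mass number: 141 = 141 + A, so A = 0.
Conserve atomic number: 58 = 59 + Z, so Z = -1.
A = 0 and Z = -1 is e⁻ — a beta-minus particle.

beta-minus particle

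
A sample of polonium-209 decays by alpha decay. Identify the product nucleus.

Pb-205

Alpha decay: mass number changes by -4, atomic number by -2.
A: 209 − 4 = 205; Z: 84 − 2 = 82.
Z = 82 is lead, so the daughter is lead-205.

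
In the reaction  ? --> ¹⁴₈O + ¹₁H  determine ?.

Conserve mass number: A = 14 + 1, so A = 15.
Conserve atomic number: Z = 8 + 1, so Z = 9.
Z = 9 is fluorine, so the species is ¹⁵₉F.

F-15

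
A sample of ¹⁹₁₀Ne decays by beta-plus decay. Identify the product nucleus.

F-19

Beta-plus decay: mass number changes by +0, atomic number by -1.
A: 19 = 19; Z: 10 − 1 = 9.
Z = 9 is fluorine, so the daughter is ¹⁹₉F.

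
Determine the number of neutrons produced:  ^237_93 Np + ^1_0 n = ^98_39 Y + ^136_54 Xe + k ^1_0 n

4

Conserve mass number: 238 = 98 + 136 + k, so k = 238 − 234 = 4.
Check atomic number: 93 = 39 + 54 + 0 = 93. ✓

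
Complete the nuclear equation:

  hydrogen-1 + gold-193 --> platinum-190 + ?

Conserve mass number: 1 + 193 = 190 + A, so A = 4.
Conserve atomic number: 1 + 79 = 78 + Z, so Z = 2.
A = 4 and Z = 2 is helium-4 — an alpha particle.

alpha particle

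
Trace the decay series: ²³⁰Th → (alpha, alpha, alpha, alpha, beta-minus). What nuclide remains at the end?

Start: (A, Z) = (230, 90).
After α: (226, 88).
After α: (222, 86).
After α: (218, 84).
After α: (214, 82).
After β⁻: (214, 83).
Z = 83 is bismuth.

Bi-214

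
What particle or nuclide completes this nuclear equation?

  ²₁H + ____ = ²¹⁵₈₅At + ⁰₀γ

Conserve mass number: 2 + A = 215 + 0, so A = 213.
Conserve atomic number: 1 + Z = 85 + 0, so Z = 84.
Z = 84 is polonium, so the species is ²¹³₈₄Po.

Po-213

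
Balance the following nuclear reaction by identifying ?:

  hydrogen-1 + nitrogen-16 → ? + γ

Conserve mass number: 1 + 16 = A + 0, so A = 17.
Conserve atomic number: 1 + 7 = Z + 0, so Z = 8.
Z = 8 is oxygen, so the species is oxygen-17.

O-17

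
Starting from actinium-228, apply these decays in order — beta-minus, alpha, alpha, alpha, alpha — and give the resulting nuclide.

Start: (A, Z) = (228, 89).
After β⁻: (228, 90).
After α: (224, 88).
After α: (220, 86).
After α: (216, 84).
After α: (212, 82).
Z = 82 is lead.

Pb-212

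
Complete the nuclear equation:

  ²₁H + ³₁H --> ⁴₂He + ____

Conserve mass number: 2 + 3 = 4 + A, so A = 1.
Conserve atomic number: 1 + 1 = 2 + Z, so Z = 0.
A = 1 and Z = 0 is ¹₀n — a neutron.

neutron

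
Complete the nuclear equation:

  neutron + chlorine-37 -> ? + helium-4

Conserve mass number: 1 + 37 = A + 4, so A = 34.
Conserve atomic number: 0 + 17 = Z + 2, so Z = 15.
Z = 15 is phosphorus, so the species is phosphorus-34.

P-34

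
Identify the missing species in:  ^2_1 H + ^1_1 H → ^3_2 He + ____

Conserve mass number: 2 + 1 = 3 + A, so A = 0.
Conserve atomic number: 1 + 1 = 2 + Z, so Z = 0.
A = 0 and Z = 0 is ^0_0 γ — a gamma ray.

gamma ray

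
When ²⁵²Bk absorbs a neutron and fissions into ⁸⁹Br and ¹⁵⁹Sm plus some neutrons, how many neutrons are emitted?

Conserve mass number: 253 = 89 + 159 + k, so k = 253 − 248 = 5.
Check atomic number: 97 = 35 + 62 + 0 = 97. ✓

5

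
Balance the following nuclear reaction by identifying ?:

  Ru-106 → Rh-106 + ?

beta-minus particle

Conserve mass number: 106 = 106 + A, so A = 0.
Conserve atomic number: 44 = 45 + Z, so Z = -1.
A = 0 and Z = -1 is e⁻ — a beta-minus particle.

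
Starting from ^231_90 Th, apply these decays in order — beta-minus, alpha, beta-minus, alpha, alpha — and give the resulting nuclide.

Rn-219

Start: (A, Z) = (231, 90).
After β⁻: (231, 91).
After α: (227, 89).
After β⁻: (227, 90).
After α: (223, 88).
After α: (219, 86).
Z = 86 is radon.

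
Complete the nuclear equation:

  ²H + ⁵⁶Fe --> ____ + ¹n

Co-57

Conserve mass number: 2 + 56 = A + 1, so A = 57.
Conserve atomic number: 1 + 26 = Z + 0, so Z = 27.
Z = 27 is cobalt, so the species is ⁵⁷Co.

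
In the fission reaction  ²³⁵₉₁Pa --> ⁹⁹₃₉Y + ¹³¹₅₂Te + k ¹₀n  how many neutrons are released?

5

Conserve mass number: 235 = 99 + 131 + k, so k = 235 − 230 = 5.
Check atomic number: 91 = 39 + 52 + 0 = 91. ✓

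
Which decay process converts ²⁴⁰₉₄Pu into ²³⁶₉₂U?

ΔA = 236 − 240 = -4; ΔZ = 92 − 94 = -2.
A drops by 4 and Z drops by 2 — the signature of alpha emission.

alpha decay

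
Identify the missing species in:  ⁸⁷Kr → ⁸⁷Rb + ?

beta-minus particle

Conserve mass number: 87 = 87 + A, so A = 0.
Conserve atomic number: 36 = 37 + Z, so Z = -1.
A = 0 and Z = -1 is e⁻ — a beta-minus particle.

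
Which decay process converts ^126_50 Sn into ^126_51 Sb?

beta-minus decay

ΔA = 126 − 126 = 0; ΔZ = 51 − 50 = +1.
A is unchanged and Z rises by 1 — a neutron has become a proton (β⁻ decay).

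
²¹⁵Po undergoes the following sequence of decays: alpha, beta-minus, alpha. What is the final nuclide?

Tl-207

Start: (A, Z) = (215, 84).
After α: (211, 82).
After β⁻: (211, 83).
After α: (207, 81).
Z = 81 is thallium.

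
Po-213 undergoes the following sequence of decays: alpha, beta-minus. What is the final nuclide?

Start: (A, Z) = (213, 84).
After α: (209, 82).
After β⁻: (209, 83).
Z = 83 is bismuth.

Bi-209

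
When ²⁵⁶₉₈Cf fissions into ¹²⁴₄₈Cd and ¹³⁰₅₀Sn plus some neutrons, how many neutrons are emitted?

Conserve mass number: 256 = 124 + 130 + k, so k = 256 − 254 = 2.
Check atomic number: 98 = 48 + 50 + 0 = 98. ✓

2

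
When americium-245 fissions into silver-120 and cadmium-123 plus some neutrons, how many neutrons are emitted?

Conserve mass number: 245 = 120 + 123 + k, so k = 245 − 243 = 2.
Check atomic number: 95 = 47 + 48 + 0 = 95. ✓

2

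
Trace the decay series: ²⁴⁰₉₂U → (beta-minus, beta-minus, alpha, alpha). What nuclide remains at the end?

Start: (A, Z) = (240, 92).
After β⁻: (240, 93).
After β⁻: (240, 94).
After α: (236, 92).
After α: (232, 90).
Z = 90 is thorium.

Th-232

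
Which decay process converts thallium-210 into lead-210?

beta-minus decay

ΔA = 210 − 210 = 0; ΔZ = 82 − 81 = +1.
A is unchanged and Z rises by 1 — a neutron has become a proton (β⁻ decay).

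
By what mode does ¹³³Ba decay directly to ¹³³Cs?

ΔA = 133 − 133 = 0; ΔZ = 55 − 56 = -1.
A is unchanged and Z drops by 1 — a proton has become a neutron (β⁺ emission or electron capture).

beta-plus decay or electron capture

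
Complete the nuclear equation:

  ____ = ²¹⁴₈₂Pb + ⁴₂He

Po-218

Conserve mass number: A = 214 + 4, so A = 218.
Conserve atomic number: Z = 82 + 2, so Z = 84.
Z = 84 is polonium, so the species is ²¹⁸₈₄Po.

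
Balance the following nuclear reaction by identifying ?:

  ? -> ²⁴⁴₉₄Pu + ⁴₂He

Cm-248

Conserve mass number: A = 244 + 4, so A = 248.
Conserve atomic number: Z = 94 + 2, so Z = 96.
Z = 96 is curium, so the species is ²⁴⁸₉₆Cm.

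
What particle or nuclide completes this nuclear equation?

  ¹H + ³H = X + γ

Conserve mass number: 1 + 3 = A + 0, so A = 4.
Conserve atomic number: 1 + 1 = Z + 0, so Z = 2.
A = 4 and Z = 2 is ⁴He — an alpha particle.

He-4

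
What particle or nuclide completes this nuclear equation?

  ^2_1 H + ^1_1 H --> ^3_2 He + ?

Conserve mass number: 2 + 1 = 3 + A, so A = 0.
Conserve atomic number: 1 + 1 = 2 + Z, so Z = 0.
A = 0 and Z = 0 is ^0_0 γ — a gamma ray.

gamma ray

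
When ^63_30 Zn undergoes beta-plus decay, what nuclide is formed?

Beta-plus decay: mass number changes by +0, atomic number by -1.
A: 63 = 63; Z: 30 − 1 = 29.
Z = 29 is copper, so the daughter is ^63_29 Cu.

Cu-63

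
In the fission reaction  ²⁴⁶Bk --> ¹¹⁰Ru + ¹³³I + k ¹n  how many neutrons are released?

Conserve mass number: 246 = 110 + 133 + k, so k = 246 − 243 = 3.
Check atomic number: 97 = 44 + 53 + 0 = 97. ✓

3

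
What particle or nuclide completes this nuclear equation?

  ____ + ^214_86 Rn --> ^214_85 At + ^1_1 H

Conserve mass number: A + 214 = 214 + 1, so A = 1.
Conserve atomic number: Z + 86 = 85 + 1, so Z = 0.
A = 1 and Z = 0 is ^1_0 n — a neutron.

neutron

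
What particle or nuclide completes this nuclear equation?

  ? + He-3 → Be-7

Conserve mass number: A + 3 = 7, so A = 4.
Conserve atomic number: Z + 2 = 4, so Z = 2.
A = 4 and Z = 2 is He-4 — an alpha particle.

alpha particle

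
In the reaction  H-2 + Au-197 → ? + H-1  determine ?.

Au-198

Conserve mass number: 2 + 197 = A + 1, so A = 198.
Conserve atomic number: 1 + 79 = Z + 1, so Z = 79.
Z = 79 is gold, so the species is Au-198.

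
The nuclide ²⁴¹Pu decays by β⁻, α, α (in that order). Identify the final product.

Start: (A, Z) = (241, 94).
After β⁻: (241, 95).
After α: (237, 93).
After α: (233, 91).
Z = 91 is protactinium.

Pa-233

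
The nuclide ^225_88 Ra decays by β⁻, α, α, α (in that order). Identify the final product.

Start: (A, Z) = (225, 88).
After β⁻: (225, 89).
After α: (221, 87).
After α: (217, 85).
After α: (213, 83).
Z = 83 is bismuth.

Bi-213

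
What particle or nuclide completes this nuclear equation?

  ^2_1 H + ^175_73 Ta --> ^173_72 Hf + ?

Conserve mass number: 2 + 175 = 173 + A, so A = 4.
Conserve atomic number: 1 + 73 = 72 + Z, so Z = 2.
A = 4 and Z = 2 is ^4_2 He — an alpha particle.

alpha particle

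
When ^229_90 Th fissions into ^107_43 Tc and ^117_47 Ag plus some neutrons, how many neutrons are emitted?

5

Conserve mass number: 229 = 107 + 117 + k, so k = 229 − 224 = 5.
Check atomic number: 90 = 43 + 47 + 0 = 90. ✓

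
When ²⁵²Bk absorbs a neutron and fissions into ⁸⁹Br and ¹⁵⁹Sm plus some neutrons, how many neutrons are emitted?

Conserve mass number: 253 = 89 + 159 + k, so k = 253 − 248 = 5.
Check atomic number: 97 = 35 + 62 + 0 = 97. ✓

5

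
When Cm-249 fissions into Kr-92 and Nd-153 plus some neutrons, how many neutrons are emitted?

Conserve mass number: 249 = 92 + 153 + k, so k = 249 − 245 = 4.
Check atomic number: 96 = 36 + 60 + 0 = 96. ✓

4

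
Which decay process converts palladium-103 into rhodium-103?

ΔA = 103 − 103 = 0; ΔZ = 45 − 46 = -1.
A is unchanged and Z drops by 1 — a proton has become a neutron (β⁺ emission or electron capture).

beta-plus decay or electron capture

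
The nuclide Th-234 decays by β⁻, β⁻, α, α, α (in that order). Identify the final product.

Start: (A, Z) = (234, 90).
After β⁻: (234, 91).
After β⁻: (234, 92).
After α: (230, 90).
After α: (226, 88).
After α: (222, 86).
Z = 86 is radon.

Rn-222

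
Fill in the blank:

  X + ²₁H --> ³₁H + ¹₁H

Conserve mass number: A + 2 = 3 + 1, so A = 2.
Conserve atomic number: Z + 1 = 1 + 1, so Z = 1.
A = 2 and Z = 1 is ²₁H — a deuteron.

deuteron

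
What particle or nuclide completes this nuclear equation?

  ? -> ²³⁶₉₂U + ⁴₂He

Conserve mass number: A = 236 + 4, so A = 240.
Conserve atomic number: Z = 92 + 2, so Z = 94.
Z = 94 is plutonium, so the species is ²⁴⁰₉₄Pu.

Pu-240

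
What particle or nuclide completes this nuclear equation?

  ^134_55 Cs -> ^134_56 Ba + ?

beta-minus particle

Conserve mass number: 134 = 134 + A, so A = 0.
Conserve atomic number: 55 = 56 + Z, so Z = -1.
A = 0 and Z = -1 is ^0_-1 e — a beta-minus particle.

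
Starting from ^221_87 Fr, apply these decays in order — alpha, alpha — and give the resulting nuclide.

Start: (A, Z) = (221, 87).
After α: (217, 85).
After α: (213, 83).
Z = 83 is bismuth.

Bi-213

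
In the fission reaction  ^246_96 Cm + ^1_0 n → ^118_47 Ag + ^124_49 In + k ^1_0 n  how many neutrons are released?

5

Conserve mass number: 247 = 118 + 124 + k, so k = 247 − 242 = 5.
Check atomic number: 96 = 47 + 49 + 0 = 96. ✓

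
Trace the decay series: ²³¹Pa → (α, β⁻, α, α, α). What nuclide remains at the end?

Po-215

Start: (A, Z) = (231, 91).
After α: (227, 89).
After β⁻: (227, 90).
After α: (223, 88).
After α: (219, 86).
After α: (215, 84).
Z = 84 is polonium.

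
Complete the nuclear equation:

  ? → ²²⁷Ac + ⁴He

Conserve mass number: A = 227 + 4, so A = 231.
Conserve atomic number: Z = 89 + 2, so Z = 91.
Z = 91 is protactinium, so the species is ²³¹Pa.

Pa-231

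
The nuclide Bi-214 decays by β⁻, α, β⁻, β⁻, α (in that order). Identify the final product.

Pb-206

Start: (A, Z) = (214, 83).
After β⁻: (214, 84).
After α: (210, 82).
After β⁻: (210, 83).
After β⁻: (210, 84).
After α: (206, 82).
Z = 82 is lead.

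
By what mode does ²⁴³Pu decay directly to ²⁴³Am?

ΔA = 243 − 243 = 0; ΔZ = 95 − 94 = +1.
A is unchanged and Z rises by 1 — a neutron has become a proton (β⁻ decay).

beta-minus decay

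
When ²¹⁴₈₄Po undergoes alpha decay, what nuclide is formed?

Alpha decay: mass number changes by -4, atomic number by -2.
A: 214 − 4 = 210; Z: 84 − 2 = 82.
Z = 82 is lead, so the daughter is ²¹⁰₈₂Pb.

Pb-210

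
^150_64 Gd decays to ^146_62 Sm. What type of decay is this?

alpha decay

ΔA = 146 − 150 = -4; ΔZ = 62 − 64 = -2.
A drops by 4 and Z drops by 2 — the signature of alpha emission.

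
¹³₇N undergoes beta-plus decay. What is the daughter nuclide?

Beta-plus decay: mass number changes by +0, atomic number by -1.
A: 13 = 13; Z: 7 − 1 = 6.
Z = 6 is carbon, so the daughter is ¹³₆C.

C-13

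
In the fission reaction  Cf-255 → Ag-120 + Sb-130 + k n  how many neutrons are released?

Conserve mass number: 255 = 120 + 130 + k, so k = 255 − 250 = 5.
Check atomic number: 98 = 47 + 51 + 0 = 98. ✓

5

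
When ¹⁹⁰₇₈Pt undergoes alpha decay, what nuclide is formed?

Os-186

Alpha decay: mass number changes by -4, atomic number by -2.
A: 190 − 4 = 186; Z: 78 − 2 = 76.
Z = 76 is osmium, so the daughter is ¹⁸⁶₇₆Os.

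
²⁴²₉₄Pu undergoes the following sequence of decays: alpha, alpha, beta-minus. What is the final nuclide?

Pa-234

Start: (A, Z) = (242, 94).
After α: (238, 92).
After α: (234, 90).
After β⁻: (234, 91).
Z = 91 is protactinium.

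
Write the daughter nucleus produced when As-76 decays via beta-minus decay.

Se-76

Beta-minus decay: mass number changes by +0, atomic number by +1.
A: 76 = 76; Z: 33 + 1 = 34.
Z = 34 is selenium, so the daughter is Se-76.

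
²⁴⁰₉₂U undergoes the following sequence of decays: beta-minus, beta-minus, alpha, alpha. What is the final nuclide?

Th-232

Start: (A, Z) = (240, 92).
After β⁻: (240, 93).
After β⁻: (240, 94).
After α: (236, 92).
After α: (232, 90).
Z = 90 is thorium.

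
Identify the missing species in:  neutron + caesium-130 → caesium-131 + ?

gamma ray

Conserve mass number: 1 + 130 = 131 + A, so A = 0.
Conserve atomic number: 0 + 55 = 55 + Z, so Z = 0.
A = 0 and Z = 0 is γ — a gamma ray.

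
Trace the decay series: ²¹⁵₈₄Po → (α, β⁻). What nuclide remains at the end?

Bi-211

Start: (A, Z) = (215, 84).
After α: (211, 82).
After β⁻: (211, 83).
Z = 83 is bismuth.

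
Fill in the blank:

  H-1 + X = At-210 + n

Conserve mass number: 1 + A = 210 + 1, so A = 210.
Conserve atomic number: 1 + Z = 85 + 0, so Z = 84.
Z = 84 is polonium, so the species is Po-210.

Po-210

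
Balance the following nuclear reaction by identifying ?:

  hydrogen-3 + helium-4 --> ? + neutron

Li-6

Conserve mass number: 3 + 4 = A + 1, so A = 6.
Conserve atomic number: 1 + 2 = Z + 0, so Z = 3.
Z = 3 is lithium, so the species is lithium-6.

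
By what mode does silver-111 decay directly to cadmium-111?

ΔA = 111 − 111 = 0; ΔZ = 48 − 47 = +1.
A is unchanged and Z rises by 1 — a neutron has become a proton (β⁻ decay).

beta-minus decay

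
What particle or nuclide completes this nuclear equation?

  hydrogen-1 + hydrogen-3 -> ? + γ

Conserve mass number: 1 + 3 = A + 0, so A = 4.
Conserve atomic number: 1 + 1 = Z + 0, so Z = 2.
A = 4 and Z = 2 is helium-4 — an alpha particle.

He-4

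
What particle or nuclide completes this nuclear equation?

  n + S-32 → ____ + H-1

P-32

Conserve mass number: 1 + 32 = A + 1, so A = 32.
Conserve atomic number: 0 + 16 = Z + 1, so Z = 15.
Z = 15 is phosphorus, so the species is P-32.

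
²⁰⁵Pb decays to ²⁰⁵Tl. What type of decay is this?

beta-plus decay or electron capture

ΔA = 205 − 205 = 0; ΔZ = 81 − 82 = -1.
A is unchanged and Z drops by 1 — a proton has become a neutron (β⁺ emission or electron capture).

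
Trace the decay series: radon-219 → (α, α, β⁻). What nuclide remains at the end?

Bi-211

Start: (A, Z) = (219, 86).
After α: (215, 84).
After α: (211, 82).
After β⁻: (211, 83).
Z = 83 is bismuth.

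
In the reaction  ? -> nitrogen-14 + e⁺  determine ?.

O-14

Conserve mass number: A = 14 + 0, so A = 14.
Conserve atomic number: Z = 7 + 1, so Z = 8.
Z = 8 is oxygen, so the species is oxygen-14.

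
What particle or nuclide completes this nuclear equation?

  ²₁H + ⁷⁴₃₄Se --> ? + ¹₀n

Br-75

Conserve mass number: 2 + 74 = A + 1, so A = 75.
Conserve atomic number: 1 + 34 = Z + 0, so Z = 35.
Z = 35 is bromine, so the species is ⁷⁵₃₅Br.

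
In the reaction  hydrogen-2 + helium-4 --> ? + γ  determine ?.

Conserve mass number: 2 + 4 = A + 0, so A = 6.
Conserve atomic number: 1 + 2 = Z + 0, so Z = 3.
Z = 3 is lithium, so the species is lithium-6.

Li-6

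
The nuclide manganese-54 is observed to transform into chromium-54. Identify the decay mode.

beta-plus decay or electron capture

ΔA = 54 − 54 = 0; ΔZ = 24 − 25 = -1.
A is unchanged and Z drops by 1 — a proton has become a neutron (β⁺ emission or electron capture).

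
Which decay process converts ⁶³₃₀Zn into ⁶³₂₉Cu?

ΔA = 63 − 63 = 0; ΔZ = 29 − 30 = -1.
A is unchanged and Z drops by 1 — a proton has become a neutron (β⁺ emission or electron capture).

beta-plus decay or electron capture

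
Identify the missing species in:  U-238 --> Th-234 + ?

Conserve mass number: 238 = 234 + A, so A = 4.
Conserve atomic number: 92 = 90 + Z, so Z = 2.
A = 4 and Z = 2 is He-4 — an alpha particle.

alpha particle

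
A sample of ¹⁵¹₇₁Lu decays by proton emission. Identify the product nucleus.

Yb-150

Proton emission: mass number changes by -1, atomic number by -1.
A: 151 − 1 = 150; Z: 71 − 1 = 70.
Z = 70 is ytterbium, so the daughter is ¹⁵⁰₇₀Yb.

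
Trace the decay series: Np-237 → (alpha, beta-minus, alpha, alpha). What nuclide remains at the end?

Ra-225

Start: (A, Z) = (237, 93).
After α: (233, 91).
After β⁻: (233, 92).
After α: (229, 90).
After α: (225, 88).
Z = 88 is radium.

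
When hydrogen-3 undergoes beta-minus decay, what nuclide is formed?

He-3

Beta-minus decay: mass number changes by +0, atomic number by +1.
A: 3 = 3; Z: 1 + 1 = 2.
Z = 2 is helium, so the daughter is helium-3.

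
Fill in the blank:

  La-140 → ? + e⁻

Conserve mass number: 140 = A + 0, so A = 140.
Conserve atomic number: 57 = Z − 1, so Z = 58.
Z = 58 is cerium, so the species is Ce-140.

Ce-140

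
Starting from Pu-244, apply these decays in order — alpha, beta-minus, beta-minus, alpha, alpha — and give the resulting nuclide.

Th-232

Start: (A, Z) = (244, 94).
After α: (240, 92).
After β⁻: (240, 93).
After β⁻: (240, 94).
After α: (236, 92).
After α: (232, 90).
Z = 90 is thorium.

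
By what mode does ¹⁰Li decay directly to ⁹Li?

neutron emission

ΔA = 9 − 10 = -1; ΔZ = 3 − 3 = +0.
A drops by 1 with Z unchanged — a neutron was emitted.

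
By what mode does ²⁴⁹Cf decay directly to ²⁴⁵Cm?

alpha decay

ΔA = 245 − 249 = -4; ΔZ = 96 − 98 = -2.
A drops by 4 and Z drops by 2 — the signature of alpha emission.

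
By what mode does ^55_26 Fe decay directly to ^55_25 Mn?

ΔA = 55 − 55 = 0; ΔZ = 25 − 26 = -1.
A is unchanged and Z drops by 1 — a proton has become a neutron (β⁺ emission or electron capture).

beta-plus decay or electron capture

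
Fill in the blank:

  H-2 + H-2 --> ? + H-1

H-3

Conserve mass number: 2 + 2 = A + 1, so A = 3.
Conserve atomic number: 1 + 1 = Z + 1, so Z = 1.
A = 3 and Z = 1 is H-3 — a triton.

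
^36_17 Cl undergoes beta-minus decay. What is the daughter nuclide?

Ar-36

Beta-minus decay: mass number changes by +0, atomic number by +1.
A: 36 = 36; Z: 17 + 1 = 18.
Z = 18 is argon, so the daughter is ^36_18 Ar.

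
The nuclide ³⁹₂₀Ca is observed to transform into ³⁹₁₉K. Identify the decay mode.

beta-plus decay or electron capture

ΔA = 39 − 39 = 0; ΔZ = 19 − 20 = -1.
A is unchanged and Z drops by 1 — a proton has become a neutron (β⁺ emission or electron capture).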